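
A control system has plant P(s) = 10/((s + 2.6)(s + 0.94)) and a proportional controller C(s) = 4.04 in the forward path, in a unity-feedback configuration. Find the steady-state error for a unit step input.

0.057

The loop is type 0. Static position error constant K_pos = C(0)·P(0) = 4.04·4.092 = 16.53.
Steady-state error to a unit step: e_ss = 1/(1+K_pos) = 1/17.53 = 0.057.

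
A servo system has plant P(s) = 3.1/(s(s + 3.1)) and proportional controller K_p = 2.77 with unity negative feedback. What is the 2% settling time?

From 1 + K_pP(s) = 0: s² + 3.1s + 8.587 = 0 ⇒ ω_n = 2.93, ζ = 0.5289.
2% settling time T_s ≈ 4/(ζω_n) = 4/1.55 = 2.58 s.

T_s ≈ 2.58 s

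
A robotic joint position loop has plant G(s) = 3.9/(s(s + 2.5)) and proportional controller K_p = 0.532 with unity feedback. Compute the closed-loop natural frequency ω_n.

1 + K_p·G(s) = 0 gives s² + 2.5s + 2.075 = 0.
So ω_n² = 2.075 ⇒ ω_n = 1.44 rad/s, and ζ = 2.5/(2ω_n) = 0.868.

ω_n = 1.44 rad/s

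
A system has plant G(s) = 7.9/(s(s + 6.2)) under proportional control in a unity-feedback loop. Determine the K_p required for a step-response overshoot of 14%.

K_p = 4.32

From %OS = 100·exp(−πζ/√(1−ζ²)) = 14%, ζ = −ln(0.14)/√(π²+ln²(0.14)) = 0.5305.
Characteristic equation s² + 6.2s + 7.9K_p = 0 gives ζ = 6.2/(2√(7.9K_p)).
Setting ζ = 0.5305: √(7.9K_p) = 6.2/(2·0.5305) = 5.843, so K_p = 34.15/7.9 = 4.32.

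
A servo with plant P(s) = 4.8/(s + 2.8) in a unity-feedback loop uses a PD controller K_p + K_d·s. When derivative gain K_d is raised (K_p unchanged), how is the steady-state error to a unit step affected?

K_d affects only the transient (the s-coefficient); the DC loop gain, and hence e_ss, depends only on K_p.

unchanged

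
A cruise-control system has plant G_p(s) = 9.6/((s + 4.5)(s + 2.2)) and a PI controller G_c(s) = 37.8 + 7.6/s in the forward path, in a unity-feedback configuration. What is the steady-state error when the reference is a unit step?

The open loop G_c(s)G_p(s) has a pole at the origin (type 1), so the static position error constant is infinite and e_ss = 1/(1+∞) = 0.

0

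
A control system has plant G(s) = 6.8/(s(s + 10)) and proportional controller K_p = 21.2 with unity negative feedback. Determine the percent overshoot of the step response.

From 1 + K_pG(s) = 0: s² + 10s + 144.2 = 0 ⇒ ω_n = 12.01, ζ = 0.4164.
%OS = 100·exp(−πζ/√(1−ζ²)) = 100·exp(−π·0.4164/√0.8266) = 23.7%.

23.7%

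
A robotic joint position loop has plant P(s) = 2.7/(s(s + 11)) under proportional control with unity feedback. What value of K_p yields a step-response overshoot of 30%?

K_p = 87.5

From %OS = 100·exp(−πζ/√(1−ζ²)) = 30%, ζ = −ln(0.3)/√(π²+ln²(0.3)) = 0.3579.
Characteristic equation s² + 11s + 2.7K_p = 0 gives ζ = 11/(2√(2.7K_p)).
Setting ζ = 0.3579: √(2.7K_p) = 11/(2·0.3579) = 15.37, so K_p = 236.2/2.7 = 87.5.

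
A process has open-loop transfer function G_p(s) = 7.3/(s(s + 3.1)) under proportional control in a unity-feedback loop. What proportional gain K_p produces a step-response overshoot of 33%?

K_p = 2.97

From %OS = 100·exp(−πζ/√(1−ζ²)) = 33%, ζ = −ln(0.33)/√(π²+ln²(0.33)) = 0.3328.
Characteristic equation s² + 3.1s + 7.3K_p = 0 gives ζ = 3.1/(2√(7.3K_p)).
Setting ζ = 0.3328: √(7.3K_p) = 3.1/(2·0.3328) = 4.658, so K_p = 21.69/7.3 = 2.97.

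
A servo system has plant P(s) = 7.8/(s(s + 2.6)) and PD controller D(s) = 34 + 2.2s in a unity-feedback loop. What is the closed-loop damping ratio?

Forward path: (34 + 2.2s)·7.8/(s(s+2.6)). The closed-loop characteristic equation is s² + (2.6 + 7.8·2.2)s + 7.8·34 = 0.
That is s² + 19.76s + 265.2 = 0, so ω_n = 16.28 rad/s and ζ = 19.76/(2·16.28) = 0.6067.

ζ = 0.607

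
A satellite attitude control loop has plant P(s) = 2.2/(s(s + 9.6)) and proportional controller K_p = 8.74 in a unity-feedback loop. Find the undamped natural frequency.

The closed-loop denominator is s(s+9.6) + 8.74·2.2 = s² + 9.6s + 19.23.
So ω_n² = 19.23 ⇒ ω_n = 4.385 rad/s, and ζ = 9.6/(2ω_n) = 1.09.

ω_n = 4.38 rad/s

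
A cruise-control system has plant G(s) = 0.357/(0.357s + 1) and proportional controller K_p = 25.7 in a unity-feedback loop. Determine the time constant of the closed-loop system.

Closed loop: T(s) = K_p·G/(1+K_p·G) = 9.175/(0.357s + 1 + 9.175), with pole at s = −(1 + 9.175)/0.357 = −28.5.
Closed-loop time constant τ = 1/28.5 = 0.0351 s.

τ = 0.0351 s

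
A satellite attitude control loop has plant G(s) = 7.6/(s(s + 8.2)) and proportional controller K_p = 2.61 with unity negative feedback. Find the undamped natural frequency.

With unity feedback the closed-loop characteristic equation is s² + 8.2s + 2.61·7.6 = s² + 8.2s + 19.84 = 0.
So ω_n² = 19.84 ⇒ ω_n = 4.454 rad/s, and ζ = 8.2/(2ω_n) = 0.921.

ω_n = 4.45 rad/s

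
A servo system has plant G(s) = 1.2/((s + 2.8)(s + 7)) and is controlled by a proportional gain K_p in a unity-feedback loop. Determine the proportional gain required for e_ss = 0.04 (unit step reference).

Steady-state error for a unit step on this type-0 loop is 1/(1 + K_p·G(0)).
G(0) = 0.06122. Require 1/(1 + K_p·0.06122) = 0.04, so 1 + 0.06122·K_p = 25.
K_p = (25 − 1)/0.06122 = 392.

K_p = 392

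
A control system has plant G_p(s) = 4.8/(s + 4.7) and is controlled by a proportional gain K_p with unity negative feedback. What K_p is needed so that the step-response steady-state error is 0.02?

For a type-0 loop with proportional control, e_ss = 1/(1 + K_p·G_p(0)).
G_p(0) = 1.021. Require 1/(1 + K_p·1.021) = 0.02, so 1 + 1.021·K_p = 50.
K_p = (50 − 1)/1.021 = 48.

K_p = 48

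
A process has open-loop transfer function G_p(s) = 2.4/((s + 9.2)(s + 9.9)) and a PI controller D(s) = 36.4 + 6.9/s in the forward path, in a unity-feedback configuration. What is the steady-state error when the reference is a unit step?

The open loop D(s)G_p(s) has a pole at the origin (type 1), so the static position error constant is infinite and e_ss = 1/(1+∞) = 0.

0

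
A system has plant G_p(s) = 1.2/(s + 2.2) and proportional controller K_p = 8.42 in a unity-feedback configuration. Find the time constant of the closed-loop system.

Closed-loop transfer function: T(s) = K_p·G_p(s)/(1 + K_p·G_p(s)) = 10.1/(s + 2.2 + 10.1) = 10.1/(s + 12.3).
Time constant τ = 1/12.3 = 0.0813 s.

τ = 0.0813 s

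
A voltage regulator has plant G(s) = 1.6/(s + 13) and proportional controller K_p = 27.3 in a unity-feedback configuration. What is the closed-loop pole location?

s = -56.68

Closed-loop transfer function: T(s) = K_p·G(s)/(1 + K_p·G(s)) = 43.68/(s + 13 + 43.68) = 43.68/(s + 56.68).
The closed-loop pole is at s = −56.68.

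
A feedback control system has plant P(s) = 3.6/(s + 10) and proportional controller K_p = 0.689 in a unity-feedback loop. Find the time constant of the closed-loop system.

Closed-loop transfer function: T(s) = K_p·P(s)/(1 + K_p·P(s)) = 2.48/(s + 10 + 2.48) = 2.48/(s + 12.48).
Time constant τ = 1/12.48 = 0.0801 s.

τ = 0.0801 s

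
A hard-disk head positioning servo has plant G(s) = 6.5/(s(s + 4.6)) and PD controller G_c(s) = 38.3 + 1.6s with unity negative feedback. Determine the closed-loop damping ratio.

ζ = 0.475

Forward path: (38.3 + 1.6s)·6.5/(s(s+4.6)). The closed-loop characteristic equation is s² + (4.6 + 6.5·1.6)s + 6.5·38.3 = 0.
That is s² + 15s + 248.9 = 0, so ω_n = 15.78 rad/s and ζ = 15/(2·15.78) = 0.4753.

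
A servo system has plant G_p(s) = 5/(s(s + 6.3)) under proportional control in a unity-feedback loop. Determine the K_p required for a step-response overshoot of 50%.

From %OS = 100·exp(−πζ/√(1−ζ²)) = 50%, ζ = −ln(0.5)/√(π²+ln²(0.5)) = 0.2155.
Characteristic equation s² + 6.3s + 5K_p = 0 gives ζ = 6.3/(2√(5K_p)).
Setting ζ = 0.2155: √(5K_p) = 6.3/(2·0.2155) = 14.62, so K_p = 213.8/5 = 42.8.

K_p = 42.8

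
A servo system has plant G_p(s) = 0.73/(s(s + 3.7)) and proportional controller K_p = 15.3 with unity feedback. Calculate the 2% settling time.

T_s ≈ 2.16 s

From 1 + K_pG_p(s) = 0: s² + 3.7s + 11.17 = 0 ⇒ ω_n = 3.342, ζ = 0.5536.
2% settling time T_s ≈ 4/(ζω_n) = 4/1.85 = 2.16 s.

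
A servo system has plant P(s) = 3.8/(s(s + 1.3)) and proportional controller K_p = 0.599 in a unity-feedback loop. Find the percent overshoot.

22.3%

From 1 + K_pP(s) = 0: s² + 1.3s + 2.276 = 0 ⇒ ω_n = 1.509, ζ = 0.4308.
%OS = 100·exp(−πζ/√(1−ζ²)) = 100·exp(−π·0.4308/√0.8144) = 22.3%.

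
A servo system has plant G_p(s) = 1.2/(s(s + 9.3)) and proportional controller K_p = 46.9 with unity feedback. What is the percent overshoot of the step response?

8.36%

The closed-loop denominator s² + 9.3s + 56.28 gives ω_n = √56.28 = 7.502 and ζ = 9.3/(2ω_n) = 0.6198.
%OS = 100·exp(−πζ/√(1−ζ²)) = 100·exp(−π·0.6198/√0.6158) = 8.36%.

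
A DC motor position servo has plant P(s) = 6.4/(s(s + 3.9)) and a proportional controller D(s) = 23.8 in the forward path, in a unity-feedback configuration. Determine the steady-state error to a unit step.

The open loop D(s)P(s) has a pole at the origin (type 1), so the static position error constant is infinite and e_ss = 1/(1+∞) = 0.

0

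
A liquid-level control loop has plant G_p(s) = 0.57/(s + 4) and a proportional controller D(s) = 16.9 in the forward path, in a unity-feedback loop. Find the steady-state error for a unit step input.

0.293

The loop is type 0. Static position error constant K_pos = D(0)·G_p(0) = 16.9·0.1425 = 2.408.
Steady-state error to a unit step: e_ss = 1/(1+K_pos) = 1/3.408 = 0.293.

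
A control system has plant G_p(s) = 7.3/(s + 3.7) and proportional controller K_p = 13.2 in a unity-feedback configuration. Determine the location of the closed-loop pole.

s = -100.1

Closed-loop transfer function: T(s) = K_p·G_p(s)/(1 + K_p·G_p(s)) = 96.36/(s + 3.7 + 96.36) = 96.36/(s + 100.1).
The closed-loop pole is at s = −100.1.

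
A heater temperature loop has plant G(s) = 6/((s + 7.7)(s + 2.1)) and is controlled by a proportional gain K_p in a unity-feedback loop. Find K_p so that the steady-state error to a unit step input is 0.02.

Steady-state error for a unit step on this type-0 loop is 1/(1 + K_p·G(0)).
G(0) = 0.3711. Require 1/(1 + K_p·0.3711) = 0.02, so 1 + 0.3711·K_p = 50.
K_p = (50 − 1)/0.3711 = 132.

K_p = 132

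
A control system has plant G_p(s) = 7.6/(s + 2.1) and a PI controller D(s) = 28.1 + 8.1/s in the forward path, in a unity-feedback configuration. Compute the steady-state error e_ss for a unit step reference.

The open loop D(s)G_p(s) has a pole at the origin (type 1), so the static position error constant is infinite and e_ss = 1/(1+∞) = 0.

0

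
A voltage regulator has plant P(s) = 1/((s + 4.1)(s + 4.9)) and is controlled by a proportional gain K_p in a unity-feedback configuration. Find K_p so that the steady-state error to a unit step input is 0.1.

Steady-state error for a unit step on this type-0 loop is 1/(1 + K_p·P(0)).
P(0) = 0.04978. Require 1/(1 + K_p·0.04978) = 0.1, so 1 + 0.04978·K_p = 10.
K_p = (10 − 1)/0.04978 = 181.

K_p = 181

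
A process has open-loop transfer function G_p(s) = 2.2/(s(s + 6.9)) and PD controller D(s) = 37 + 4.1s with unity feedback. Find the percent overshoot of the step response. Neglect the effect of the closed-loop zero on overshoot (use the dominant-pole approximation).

Forward path: (37 + 4.1s)·2.2/(s(s+6.9)). The closed-loop characteristic equation is s² + (6.9 + 2.2·4.1)s + 2.2·37 = 0.
That is s² + 15.92s + 81.4 = 0, so ω_n = 9.022 rad/s and ζ = 15.92/(2·9.022) = 0.8823.
%OS = 100·exp(−πζ/√(1−ζ²)) = 0.277%.

0.277%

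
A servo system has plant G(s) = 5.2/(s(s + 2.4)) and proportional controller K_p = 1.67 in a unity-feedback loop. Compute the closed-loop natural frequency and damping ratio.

ω_n = 2.95 rad/s, ζ = 0.407

1 + K_p·G(s) = 0 gives s² + 2.4s + 8.684 = 0.
So ω_n² = 8.684 ⇒ ω_n = 2.947 rad/s, and ζ = 2.4/(2ω_n) = 0.407.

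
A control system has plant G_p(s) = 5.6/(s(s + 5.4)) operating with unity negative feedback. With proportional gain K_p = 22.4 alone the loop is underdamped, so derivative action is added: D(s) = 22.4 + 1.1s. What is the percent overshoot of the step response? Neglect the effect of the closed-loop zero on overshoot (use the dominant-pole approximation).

15.1%

Forward path: (22.4 + 1.1s)·5.6/(s(s+5.4)). The closed-loop characteristic equation is s² + (5.4 + 5.6·1.1)s + 5.6·22.4 = 0.
That is s² + 11.56s + 125.4 = 0, so ω_n = 11.2 rad/s and ζ = 11.56/(2·11.2) = 0.5161.
%OS = 100·exp(−πζ/√(1−ζ²)) = 15.1%.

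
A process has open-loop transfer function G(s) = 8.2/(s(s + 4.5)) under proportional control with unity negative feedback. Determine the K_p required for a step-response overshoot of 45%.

K_p = 10.2

From %OS = 100·exp(−πζ/√(1−ζ²)) = 45%, ζ = −ln(0.45)/√(π²+ln²(0.45)) = 0.2463.
Characteristic equation s² + 4.5s + 8.2K_p = 0 gives ζ = 4.5/(2√(8.2K_p)).
Setting ζ = 0.2463: √(8.2K_p) = 4.5/(2·0.2463) = 9.134, so K_p = 83.42/8.2 = 10.2.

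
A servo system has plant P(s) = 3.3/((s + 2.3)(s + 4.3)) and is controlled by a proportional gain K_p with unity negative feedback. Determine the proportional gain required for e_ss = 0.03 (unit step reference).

Steady-state error for a unit step on this type-0 loop is 1/(1 + K_p·P(0)).
P(0) = 0.3337. Require 1/(1 + K_p·0.3337) = 0.03, so 1 + 0.3337·K_p = 33.33.
K_p = (33.33 − 1)/0.3337 = 96.9.

K_p = 96.9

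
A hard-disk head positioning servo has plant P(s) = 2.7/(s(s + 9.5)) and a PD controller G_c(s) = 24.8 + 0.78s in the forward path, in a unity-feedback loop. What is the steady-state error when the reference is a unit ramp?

The loop has one pole at the origin (type 1). Velocity error constant K_v = lim_{s→0} s·G_c(s)P(s) = 24.8·2.7/9.5 = 7.048.
Steady-state error to a unit ramp: e_ss = 1/K_v = 0.142.

0.142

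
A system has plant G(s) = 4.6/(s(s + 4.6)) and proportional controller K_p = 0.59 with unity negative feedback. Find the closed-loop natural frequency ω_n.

ω_n = 1.65 rad/s

The closed-loop denominator is s(s+4.6) + 0.59·4.6 = s² + 4.6s + 2.714.
So ω_n² = 2.714 ⇒ ω_n = 1.647 rad/s, and ζ = 4.6/(2ω_n) = 1.4.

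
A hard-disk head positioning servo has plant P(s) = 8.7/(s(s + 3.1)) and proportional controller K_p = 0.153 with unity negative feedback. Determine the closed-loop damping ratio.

With unity feedback the closed-loop characteristic equation is s² + 3.1s + 0.153·8.7 = s² + 3.1s + 1.331 = 0.
Matching s² + 2ζω_n s + ω_n²: ω_n = √1.331 = 1.154 rad/s and 2ζω_n = 3.1, so ζ = 3.1/(2·1.154) = 1.34.

ζ = 1.34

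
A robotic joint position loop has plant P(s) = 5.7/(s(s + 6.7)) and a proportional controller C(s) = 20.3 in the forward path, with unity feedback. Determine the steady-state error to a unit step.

0

The open loop C(s)P(s) has a pole at the origin (type 1), so the static position error constant is infinite and e_ss = 1/(1+∞) = 0.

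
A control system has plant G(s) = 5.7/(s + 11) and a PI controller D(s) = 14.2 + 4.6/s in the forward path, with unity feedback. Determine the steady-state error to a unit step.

0

The open loop D(s)G(s) has a pole at the origin (type 1), so the static position error constant is infinite and e_ss = 1/(1+∞) = 0.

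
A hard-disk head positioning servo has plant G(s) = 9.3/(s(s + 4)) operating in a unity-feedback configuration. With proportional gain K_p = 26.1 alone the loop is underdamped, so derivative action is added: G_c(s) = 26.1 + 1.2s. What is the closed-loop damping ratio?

Forward path: (26.1 + 1.2s)·9.3/(s(s+4)). The closed-loop characteristic equation is s² + (4 + 9.3·1.2)s + 9.3·26.1 = 0.
That is s² + 15.16s + 242.7 = 0, so ω_n = 15.58 rad/s and ζ = 15.16/(2·15.58) = 0.4865.

ζ = 0.487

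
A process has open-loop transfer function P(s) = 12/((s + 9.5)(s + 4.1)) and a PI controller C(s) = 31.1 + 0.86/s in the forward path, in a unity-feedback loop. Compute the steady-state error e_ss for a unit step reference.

The open loop C(s)P(s) has a pole at the origin (type 1), so the static position error constant is infinite and e_ss = 1/(1+∞) = 0.

0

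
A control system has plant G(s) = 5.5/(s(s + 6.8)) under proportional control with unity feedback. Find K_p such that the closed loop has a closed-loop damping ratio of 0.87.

Closed-loop characteristic equation: s² + 6.8s + K_p·5.5 = 0.
So ω_n = √(5.5K_p) and 2ζω_n = 6.8, giving ζ = 6.8/(2√(5.5K_p)).
Setting ζ = 0.87: √(5.5K_p) = 6.8/(2·0.87) = 3.908, so K_p = 15.27/5.5 = 2.78.

K_p = 2.78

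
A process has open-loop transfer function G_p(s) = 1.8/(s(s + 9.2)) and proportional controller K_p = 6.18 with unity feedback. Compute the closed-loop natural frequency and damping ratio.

The closed-loop denominator is s(s+9.2) + 6.18·1.8 = s² + 9.2s + 11.12.
Matching s² + 2ζω_n s + ω_n²: ω_n = √11.12 = 3.335 rad/s and 2ζω_n = 9.2, so ζ = 9.2/(2·3.335) = 1.38.

ω_n = 3.34 rad/s, ζ = 1.38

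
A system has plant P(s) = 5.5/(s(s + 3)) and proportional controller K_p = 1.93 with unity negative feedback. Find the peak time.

The closed-loop denominator s² + 3s + 10.62 gives ω_n = √10.62 = 3.258 and ζ = 3/(2ω_n) = 0.4604.
Damped frequency ω_d = ω_n√(1−ζ²) = 2.892 rad/s, so peak time T_p = π/ω_d = 1.09 s.

T_p = 1.09 s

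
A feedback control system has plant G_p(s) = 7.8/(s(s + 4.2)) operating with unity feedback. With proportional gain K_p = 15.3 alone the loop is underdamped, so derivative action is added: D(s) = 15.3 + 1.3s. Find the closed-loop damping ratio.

ζ = 0.656

Forward path: (15.3 + 1.3s)·7.8/(s(s+4.2)). The closed-loop characteristic equation is s² + (4.2 + 7.8·1.3)s + 7.8·15.3 = 0.
That is s² + 14.34s + 119.3 = 0, so ω_n = 10.92 rad/s and ζ = 14.34/(2·10.92) = 0.6563.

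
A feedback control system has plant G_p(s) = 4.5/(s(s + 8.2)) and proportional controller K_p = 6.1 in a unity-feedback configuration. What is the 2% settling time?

T_s ≈ 0.976 s

The closed-loop denominator s² + 8.2s + 27.45 gives ω_n = √27.45 = 5.239 and ζ = 8.2/(2ω_n) = 0.7826.
2% settling time T_s ≈ 4/(ζω_n) = 4/4.1 = 0.976 s.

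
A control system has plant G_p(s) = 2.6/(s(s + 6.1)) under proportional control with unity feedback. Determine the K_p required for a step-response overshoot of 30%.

From %OS = 100·exp(−πζ/√(1−ζ²)) = 30%, ζ = −ln(0.3)/√(π²+ln²(0.3)) = 0.3579.
Characteristic equation s² + 6.1s + 2.6K_p = 0 gives ζ = 6.1/(2√(2.6K_p)).
Setting ζ = 0.3579: √(2.6K_p) = 6.1/(2·0.3579) = 8.523, so K_p = 72.64/2.6 = 27.9.

K_p = 27.9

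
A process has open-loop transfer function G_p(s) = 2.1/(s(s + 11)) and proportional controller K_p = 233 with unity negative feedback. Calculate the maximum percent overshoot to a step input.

From 1 + K_pG_p(s) = 0: s² + 11s + 489.3 = 0 ⇒ ω_n = 22.12, ζ = 0.2486.
%OS = 100·exp(−πζ/√(1−ζ²)) = 100·exp(−π·0.2486/√0.9382) = 44.6%.

44.6%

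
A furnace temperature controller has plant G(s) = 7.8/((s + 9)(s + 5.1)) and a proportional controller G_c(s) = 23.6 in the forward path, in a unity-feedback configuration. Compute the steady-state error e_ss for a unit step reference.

The loop is type 0. Static position error constant K_pos = G_c(0)·G(0) = 23.6·0.1699 = 4.01.
Steady-state error to a unit step: e_ss = 1/(1+K_pos) = 1/5.01 = 0.2.

0.2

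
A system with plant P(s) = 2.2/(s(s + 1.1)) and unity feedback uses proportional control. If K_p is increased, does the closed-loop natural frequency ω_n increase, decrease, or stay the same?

increase

ω_n = √(2.2·K_p), which grows with K_p.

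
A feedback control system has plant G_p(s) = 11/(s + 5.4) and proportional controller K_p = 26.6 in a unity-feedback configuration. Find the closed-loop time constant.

τ = 0.00336 s

Closed-loop transfer function: T(s) = K_p·G_p(s)/(1 + K_p·G_p(s)) = 292.6/(s + 5.4 + 292.6) = 292.6/(s + 298).
Time constant τ = 1/298 = 0.00336 s.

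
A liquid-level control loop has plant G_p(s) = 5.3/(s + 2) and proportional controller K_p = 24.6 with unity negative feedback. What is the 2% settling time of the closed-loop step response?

T_s ≈ 0.0302 s

Closed-loop transfer function: T(s) = K_p·G_p(s)/(1 + K_p·G_p(s)) = 130.4/(s + 2 + 130.4) = 130.4/(s + 132.4).
Time constant τ = 1/132.4 = 0.007554 s, so the 2% settling time is about 4τ = 0.0302 s.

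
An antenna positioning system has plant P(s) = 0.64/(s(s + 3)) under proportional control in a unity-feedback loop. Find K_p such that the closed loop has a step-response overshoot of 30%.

K_p = 27.5

From %OS = 100·exp(−πζ/√(1−ζ²)) = 30%, ζ = −ln(0.3)/√(π²+ln²(0.3)) = 0.3579.
Characteristic equation s² + 3s + 0.64K_p = 0 gives ζ = 3/(2√(0.64K_p)).
Setting ζ = 0.3579: √(0.64K_p) = 3/(2·0.3579) = 4.192, so K_p = 17.57/0.64 = 27.5.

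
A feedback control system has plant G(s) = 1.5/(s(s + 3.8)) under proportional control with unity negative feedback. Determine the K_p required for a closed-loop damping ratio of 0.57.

K_p = 7.41

Closed-loop characteristic equation: s² + 3.8s + K_p·1.5 = 0.
So ω_n = √(1.5K_p) and 2ζω_n = 3.8, giving ζ = 3.8/(2√(1.5K_p)).
Setting ζ = 0.57: √(1.5K_p) = 3.8/(2·0.57) = 3.333, so K_p = 11.11/1.5 = 7.41.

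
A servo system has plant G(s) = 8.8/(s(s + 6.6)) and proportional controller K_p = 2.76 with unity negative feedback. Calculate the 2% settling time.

From 1 + K_pG(s) = 0: s² + 6.6s + 24.29 = 0 ⇒ ω_n = 4.928, ζ = 0.6696.
2% settling time T_s ≈ 4/(ζω_n) = 4/3.3 = 1.21 s.

T_s ≈ 1.21 s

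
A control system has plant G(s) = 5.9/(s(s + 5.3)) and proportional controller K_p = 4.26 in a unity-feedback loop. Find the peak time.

Closed-loop characteristic equation: s² + 5.3s + 25.13 = 0, so ω_n = 5.013 rad/s and ζ = 5.3/(2·5.013) = 0.5286.
Damped frequency ω_d = ω_n√(1−ζ²) = 4.256 rad/s, so peak time T_p = π/ω_d = 0.738 s.

T_p = 0.738 s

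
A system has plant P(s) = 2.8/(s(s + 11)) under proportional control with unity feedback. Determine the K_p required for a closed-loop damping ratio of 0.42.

Closed-loop characteristic equation: s² + 11s + K_p·2.8 = 0.
So ω_n = √(2.8K_p) and 2ζω_n = 11, giving ζ = 11/(2√(2.8K_p)).
Setting ζ = 0.42: √(2.8K_p) = 11/(2·0.42) = 13.1, so K_p = 171.5/2.8 = 61.2.

K_p = 61.2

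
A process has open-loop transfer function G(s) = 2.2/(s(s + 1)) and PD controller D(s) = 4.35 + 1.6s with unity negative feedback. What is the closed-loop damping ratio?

Forward path: (4.35 + 1.6s)·2.2/(s(s+1)). The closed-loop characteristic equation is s² + (1 + 2.2·1.6)s + 2.2·4.35 = 0.
That is s² + 4.52s + 9.57 = 0, so ω_n = 3.094 rad/s and ζ = 4.52/(2·3.094) = 0.7306.

ζ = 0.731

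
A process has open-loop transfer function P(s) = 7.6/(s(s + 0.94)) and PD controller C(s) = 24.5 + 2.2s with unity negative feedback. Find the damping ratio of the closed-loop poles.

Forward path: (24.5 + 2.2s)·7.6/(s(s+0.94)). The closed-loop characteristic equation is s² + (0.94 + 7.6·2.2)s + 7.6·24.5 = 0.
That is s² + 17.66s + 186.2 = 0, so ω_n = 13.65 rad/s and ζ = 17.66/(2·13.65) = 0.6471.

ζ = 0.647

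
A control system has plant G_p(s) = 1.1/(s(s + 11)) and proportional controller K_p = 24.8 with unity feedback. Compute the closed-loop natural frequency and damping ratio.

ω_n = 5.22 rad/s, ζ = 1.05

With unity feedback the closed-loop characteristic equation is s² + 11s + 24.8·1.1 = s² + 11s + 27.28 = 0.
Matching s² + 2ζω_n s + ω_n²: ω_n = √27.28 = 5.223 rad/s and 2ζω_n = 11, so ζ = 11/(2·5.223) = 1.05.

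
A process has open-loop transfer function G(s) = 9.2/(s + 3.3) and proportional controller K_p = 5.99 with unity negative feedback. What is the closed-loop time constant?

Closed-loop transfer function: T(s) = K_p·G(s)/(1 + K_p·G(s)) = 55.11/(s + 3.3 + 55.11) = 55.11/(s + 58.41).
Time constant τ = 1/58.41 = 0.0171 s.

τ = 0.0171 s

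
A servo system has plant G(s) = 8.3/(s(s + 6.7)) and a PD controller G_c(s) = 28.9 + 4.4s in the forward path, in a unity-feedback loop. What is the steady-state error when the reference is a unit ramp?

The loop has one pole at the origin (type 1). Velocity error constant K_v = lim_{s→0} s·G_c(s)G(s) = 28.9·8.3/6.7 = 35.8.
Steady-state error to a unit ramp: e_ss = 1/K_v = 0.0279.

0.0279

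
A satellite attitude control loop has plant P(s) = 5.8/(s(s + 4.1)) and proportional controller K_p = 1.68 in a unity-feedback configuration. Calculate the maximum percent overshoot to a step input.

Closed-loop characteristic equation: s² + 4.1s + 9.744 = 0, so ω_n = 3.122 rad/s and ζ = 4.1/(2·3.122) = 0.6567.
%OS = 100·exp(−πζ/√(1−ζ²)) = 100·exp(−π·0.6567/√0.5687) = 6.48%.

6.48%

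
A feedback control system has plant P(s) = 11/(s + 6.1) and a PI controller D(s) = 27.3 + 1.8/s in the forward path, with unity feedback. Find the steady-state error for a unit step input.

The open loop D(s)P(s) has a pole at the origin (type 1), so the static position error constant is infinite and e_ss = 1/(1+∞) = 0.

0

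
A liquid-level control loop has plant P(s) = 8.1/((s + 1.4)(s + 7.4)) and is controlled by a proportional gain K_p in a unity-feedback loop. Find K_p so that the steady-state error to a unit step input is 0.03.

K_p = 41.4

The loop is type 0, so e_ss(step) = 1/(1 + K_pos) with K_pos = K_p·P(0).
P(0) = 0.7819. Require 1/(1 + K_p·0.7819) = 0.03, so 1 + 0.7819·K_p = 33.33.
K_p = (33.33 − 1)/0.7819 = 41.4.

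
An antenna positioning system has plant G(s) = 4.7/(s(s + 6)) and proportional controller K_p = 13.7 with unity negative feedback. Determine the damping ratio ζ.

1 + K_p·G(s) = 0 gives s² + 6s + 64.39 = 0.
Matching s² + 2ζω_n s + ω_n²: ω_n = √64.39 = 8.024 rad/s and 2ζω_n = 6, so ζ = 6/(2·8.024) = 0.374.

ζ = 0.374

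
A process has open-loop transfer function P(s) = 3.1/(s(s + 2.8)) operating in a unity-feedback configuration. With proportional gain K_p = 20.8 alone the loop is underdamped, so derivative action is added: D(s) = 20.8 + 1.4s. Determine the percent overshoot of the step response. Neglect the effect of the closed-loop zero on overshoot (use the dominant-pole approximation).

Forward path: (20.8 + 1.4s)·3.1/(s(s+2.8)). The closed-loop characteristic equation is s² + (2.8 + 3.1·1.4)s + 3.1·20.8 = 0.
That is s² + 7.14s + 64.48 = 0, so ω_n = 8.03 rad/s and ζ = 7.14/(2·8.03) = 0.4446.
%OS = 100·exp(−πζ/√(1−ζ²)) = 21%.

21%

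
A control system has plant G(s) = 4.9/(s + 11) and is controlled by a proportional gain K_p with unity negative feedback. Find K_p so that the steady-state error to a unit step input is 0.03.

K_p = 72.6

For a type-0 loop with proportional control, e_ss = 1/(1 + K_p·G(0)).
G(0) = 0.4455. Require 1/(1 + K_p·0.4455) = 0.03, so 1 + 0.4455·K_p = 33.33.
K_p = (33.33 − 1)/0.4455 = 72.6.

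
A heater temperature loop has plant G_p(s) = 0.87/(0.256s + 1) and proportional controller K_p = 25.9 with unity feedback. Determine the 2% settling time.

Closed loop: T(s) = K_p·G_p/(1+K_p·G_p) = 22.53/(0.256s + 1 + 22.53), with pole at s = −(1 + 22.53)/0.256 = −91.93.
τ = 1/91.93 = 0.01088 s, so 2% settling time ≈ 4τ = 0.0435 s.

T_s ≈ 0.0435 s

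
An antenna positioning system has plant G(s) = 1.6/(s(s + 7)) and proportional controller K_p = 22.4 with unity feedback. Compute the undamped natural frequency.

With unity feedback the closed-loop characteristic equation is s² + 7s + 22.4·1.6 = s² + 7s + 35.84 = 0.
So ω_n² = 35.84 ⇒ ω_n = 5.987 rad/s, and ζ = 7/(2ω_n) = 0.585.

ω_n = 5.99 rad/s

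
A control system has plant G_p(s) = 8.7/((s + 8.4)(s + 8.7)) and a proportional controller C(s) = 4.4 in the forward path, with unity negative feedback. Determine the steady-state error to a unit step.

The loop is type 0. Static position error constant K_pos = C(0)·G_p(0) = 4.4·0.119 = 0.5238.
Steady-state error to a unit step: e_ss = 1/(1+K_pos) = 1/1.524 = 0.656.

0.656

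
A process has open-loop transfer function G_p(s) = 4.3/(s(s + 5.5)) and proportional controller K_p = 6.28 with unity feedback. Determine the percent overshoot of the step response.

From 1 + K_pG_p(s) = 0: s² + 5.5s + 27 = 0 ⇒ ω_n = 5.197, ζ = 0.5292.
%OS = 100·exp(−πζ/√(1−ζ²)) = 100·exp(−π·0.5292/√0.7199) = 14.1%.

14.1%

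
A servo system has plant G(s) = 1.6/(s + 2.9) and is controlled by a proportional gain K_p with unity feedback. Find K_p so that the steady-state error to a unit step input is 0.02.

The loop is type 0, so e_ss(step) = 1/(1 + K_pos) with K_pos = K_p·G(0).
G(0) = 0.5517. Require 1/(1 + K_p·0.5517) = 0.02, so 1 + 0.5517·K_p = 50.
K_p = (50 − 1)/0.5517 = 88.8.

K_p = 88.8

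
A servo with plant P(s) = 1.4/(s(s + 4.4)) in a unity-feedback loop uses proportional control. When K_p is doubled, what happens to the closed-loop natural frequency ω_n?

ω_n = √(1.4·K_p), which grows with K_p.

increase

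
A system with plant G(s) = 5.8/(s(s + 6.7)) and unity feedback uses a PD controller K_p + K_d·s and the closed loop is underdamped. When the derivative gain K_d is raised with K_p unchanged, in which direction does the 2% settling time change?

Characteristic equation s² + (6.7 + 5.8K_d)s + 5.8K_p = 0: raising K_d increases ζω_n = (6.7+5.8K_d)/2 while the loop stays underdamped, so T_s ≈ 4/(ζω_n) decreases.

decrease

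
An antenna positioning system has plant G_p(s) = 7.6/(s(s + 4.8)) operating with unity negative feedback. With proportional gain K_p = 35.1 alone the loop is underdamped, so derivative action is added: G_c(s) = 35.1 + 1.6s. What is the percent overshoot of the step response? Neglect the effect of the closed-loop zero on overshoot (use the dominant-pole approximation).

Forward path: (35.1 + 1.6s)·7.6/(s(s+4.8)). The closed-loop characteristic equation is s² + (4.8 + 7.6·1.6)s + 7.6·35.1 = 0.
That is s² + 16.96s + 266.8 = 0, so ω_n = 16.33 rad/s and ζ = 16.96/(2·16.33) = 0.5192.
%OS = 100·exp(−πζ/√(1−ζ²)) = 14.8%.

14.8%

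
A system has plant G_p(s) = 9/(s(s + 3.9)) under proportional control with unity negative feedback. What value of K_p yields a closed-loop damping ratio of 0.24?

K_p = 7.34

Closed-loop characteristic equation: s² + 3.9s + K_p·9 = 0.
So ω_n = √(9K_p) and 2ζω_n = 3.9, giving ζ = 3.9/(2√(9K_p)).
Setting ζ = 0.24: √(9K_p) = 3.9/(2·0.24) = 8.125, so K_p = 66.02/9 = 7.34.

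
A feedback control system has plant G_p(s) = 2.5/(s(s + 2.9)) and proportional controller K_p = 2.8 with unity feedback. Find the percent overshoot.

12.8%

From 1 + K_pG_p(s) = 0: s² + 2.9s + 7 = 0 ⇒ ω_n = 2.646, ζ = 0.548.
%OS = 100·exp(−πζ/√(1−ζ²)) = 100·exp(−π·0.548/√0.6996) = 12.8%.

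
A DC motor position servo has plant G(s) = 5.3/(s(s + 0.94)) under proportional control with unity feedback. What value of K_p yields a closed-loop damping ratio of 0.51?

Closed-loop characteristic equation: s² + 0.94s + K_p·5.3 = 0.
So ω_n = √(5.3K_p) and 2ζω_n = 0.94, giving ζ = 0.94/(2√(5.3K_p)).
Setting ζ = 0.51: √(5.3K_p) = 0.94/(2·0.51) = 0.9216, so K_p = 0.8493/5.3 = 0.16.

K_p = 0.16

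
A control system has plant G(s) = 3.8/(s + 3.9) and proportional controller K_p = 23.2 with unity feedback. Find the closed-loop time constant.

Closed-loop transfer function: T(s) = K_p·G(s)/(1 + K_p·G(s)) = 88.16/(s + 3.9 + 88.16) = 88.16/(s + 92.06).
Time constant τ = 1/92.06 = 0.0109 s.

τ = 0.0109 s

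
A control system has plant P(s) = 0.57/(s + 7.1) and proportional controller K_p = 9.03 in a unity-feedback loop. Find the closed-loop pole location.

s = -12.25

Closed-loop transfer function: T(s) = K_p·P(s)/(1 + K_p·P(s)) = 5.147/(s + 7.1 + 5.147) = 5.147/(s + 12.25).
The closed-loop pole is at s = −12.25.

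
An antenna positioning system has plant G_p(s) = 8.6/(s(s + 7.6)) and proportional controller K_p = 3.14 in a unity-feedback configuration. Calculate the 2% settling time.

The closed-loop denominator s² + 7.6s + 27 gives ω_n = √27 = 5.197 and ζ = 7.6/(2ω_n) = 0.7313.
2% settling time T_s ≈ 4/(ζω_n) = 4/3.8 = 1.05 s.

T_s ≈ 1.05 s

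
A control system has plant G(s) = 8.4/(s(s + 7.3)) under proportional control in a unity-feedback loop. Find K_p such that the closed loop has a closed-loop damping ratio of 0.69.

K_p = 3.33

Closed-loop characteristic equation: s² + 7.3s + K_p·8.4 = 0.
So ω_n = √(8.4K_p) and 2ζω_n = 7.3, giving ζ = 7.3/(2√(8.4K_p)).
Setting ζ = 0.69: √(8.4K_p) = 7.3/(2·0.69) = 5.29, so K_p = 27.98/8.4 = 3.33.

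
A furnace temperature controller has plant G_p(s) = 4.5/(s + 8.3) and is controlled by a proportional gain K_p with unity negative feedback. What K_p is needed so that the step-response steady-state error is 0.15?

The loop is type 0, so e_ss(step) = 1/(1 + K_pos) with K_pos = K_p·G_p(0).
G_p(0) = 0.5422. Require 1/(1 + K_p·0.5422) = 0.15, so 1 + 0.5422·K_p = 6.667.
K_p = (6.667 − 1)/0.5422 = 10.5.

K_p = 10.5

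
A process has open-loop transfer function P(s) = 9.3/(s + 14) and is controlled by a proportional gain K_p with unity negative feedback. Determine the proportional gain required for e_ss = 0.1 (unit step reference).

K_p = 13.5

For a type-0 loop with proportional control, e_ss = 1/(1 + K_p·P(0)).
P(0) = 0.6643. Require 1/(1 + K_p·0.6643) = 0.1, so 1 + 0.6643·K_p = 10.
K_p = (10 − 1)/0.6643 = 13.5.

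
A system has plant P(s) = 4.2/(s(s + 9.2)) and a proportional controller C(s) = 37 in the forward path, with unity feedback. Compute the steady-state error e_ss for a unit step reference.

0

The open loop C(s)P(s) has a pole at the origin (type 1), so the static position error constant is infinite and e_ss = 1/(1+∞) = 0.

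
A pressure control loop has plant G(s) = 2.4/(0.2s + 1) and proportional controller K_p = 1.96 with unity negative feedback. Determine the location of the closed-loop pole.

Closed loop: T(s) = K_p·G/(1+K_p·G) = 4.704/(0.2s + 1 + 4.704), with pole at s = −(1 + 4.704)/0.2 = −28.52.

s = -28.52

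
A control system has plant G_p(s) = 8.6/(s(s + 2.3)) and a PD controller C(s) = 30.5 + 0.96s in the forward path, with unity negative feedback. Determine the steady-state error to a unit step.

The open loop C(s)G_p(s) has a pole at the origin (type 1), so the static position error constant is infinite and e_ss = 1/(1+∞) = 0.

0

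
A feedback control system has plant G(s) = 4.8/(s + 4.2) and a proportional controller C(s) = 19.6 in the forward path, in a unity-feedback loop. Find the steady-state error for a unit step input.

0.0427

The loop is type 0. Static position error constant K_pos = C(0)·G(0) = 19.6·1.143 = 22.4.
Steady-state error to a unit step: e_ss = 1/(1+K_pos) = 1/23.4 = 0.0427.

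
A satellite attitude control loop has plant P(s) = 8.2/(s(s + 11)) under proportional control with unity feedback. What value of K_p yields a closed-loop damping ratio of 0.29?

Closed-loop characteristic equation: s² + 11s + K_p·8.2 = 0.
So ω_n = √(8.2K_p) and 2ζω_n = 11, giving ζ = 11/(2√(8.2K_p)).
Setting ζ = 0.29: √(8.2K_p) = 11/(2·0.29) = 18.97, so K_p = 359.7/8.2 = 43.9.

K_p = 43.9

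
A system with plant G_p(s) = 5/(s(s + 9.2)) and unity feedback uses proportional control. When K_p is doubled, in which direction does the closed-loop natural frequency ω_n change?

ω_n = √(5·K_p), which grows with K_p.

increase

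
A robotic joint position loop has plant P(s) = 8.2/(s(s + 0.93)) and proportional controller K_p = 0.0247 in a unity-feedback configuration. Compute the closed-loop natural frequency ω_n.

The closed-loop denominator is s(s+0.93) + 0.0247·8.2 = s² + 0.93s + 0.2025.
So ω_n² = 0.2025 ⇒ ω_n = 0.45 rad/s, and ζ = 0.93/(2ω_n) = 1.03.

ω_n = 0.45 rad/s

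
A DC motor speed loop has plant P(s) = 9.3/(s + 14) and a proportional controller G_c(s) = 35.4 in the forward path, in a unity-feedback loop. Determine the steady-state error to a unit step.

0.0408

The loop is type 0. Static position error constant K_pos = G_c(0)·P(0) = 35.4·0.6643 = 23.52.
Steady-state error to a unit step: e_ss = 1/(1+K_pos) = 1/24.52 = 0.0408.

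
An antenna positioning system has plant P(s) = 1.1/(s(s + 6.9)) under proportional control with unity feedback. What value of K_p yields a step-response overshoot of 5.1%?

K_p = 22.9

From %OS = 100·exp(−πζ/√(1−ζ²)) = 5.1%, ζ = −ln(0.051)/√(π²+ln²(0.051)) = 0.6877.
Characteristic equation s² + 6.9s + 1.1K_p = 0 gives ζ = 6.9/(2√(1.1K_p)).
Setting ζ = 0.6877: √(1.1K_p) = 6.9/(2·0.6877) = 5.017, so K_p = 25.17/1.1 = 22.9.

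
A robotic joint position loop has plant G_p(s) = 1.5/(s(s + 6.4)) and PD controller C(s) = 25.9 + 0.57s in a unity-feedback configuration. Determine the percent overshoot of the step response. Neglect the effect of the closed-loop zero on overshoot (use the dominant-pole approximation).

10.6%

Forward path: (25.9 + 0.57s)·1.5/(s(s+6.4)). The closed-loop characteristic equation is s² + (6.4 + 1.5·0.57)s + 1.5·25.9 = 0.
That is s² + 7.255s + 38.85 = 0, so ω_n = 6.233 rad/s and ζ = 7.255/(2·6.233) = 0.582.
%OS = 100·exp(−πζ/√(1−ζ²)) = 10.6%.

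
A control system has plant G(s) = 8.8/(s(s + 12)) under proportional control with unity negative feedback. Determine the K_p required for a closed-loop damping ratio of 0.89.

K_p = 5.16

Closed-loop characteristic equation: s² + 12s + K_p·8.8 = 0.
So ω_n = √(8.8K_p) and 2ζω_n = 12, giving ζ = 12/(2√(8.8K_p)).
Setting ζ = 0.89: √(8.8K_p) = 12/(2·0.89) = 6.742, so K_p = 45.45/8.8 = 5.16.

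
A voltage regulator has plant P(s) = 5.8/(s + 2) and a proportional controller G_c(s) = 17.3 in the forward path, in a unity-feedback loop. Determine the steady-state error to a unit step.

The loop is type 0. Static position error constant K_pos = G_c(0)·P(0) = 17.3·2.9 = 50.17.
Steady-state error to a unit step: e_ss = 1/(1+K_pos) = 1/51.17 = 0.0195.

0.0195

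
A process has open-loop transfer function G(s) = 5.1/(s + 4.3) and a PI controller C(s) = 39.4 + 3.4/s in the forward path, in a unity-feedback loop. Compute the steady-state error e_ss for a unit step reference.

The open loop C(s)G(s) has a pole at the origin (type 1), so the static position error constant is infinite and e_ss = 1/(1+∞) = 0.

0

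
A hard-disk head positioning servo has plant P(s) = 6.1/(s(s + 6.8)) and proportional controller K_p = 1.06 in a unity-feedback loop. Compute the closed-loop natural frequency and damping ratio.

ω_n = 2.54 rad/s, ζ = 1.34

With unity feedback the closed-loop characteristic equation is s² + 6.8s + 1.06·6.1 = s² + 6.8s + 6.466 = 0.
Matching s² + 2ζω_n s + ω_n²: ω_n = √6.466 = 2.543 rad/s and 2ζω_n = 6.8, so ζ = 6.8/(2·2.543) = 1.34.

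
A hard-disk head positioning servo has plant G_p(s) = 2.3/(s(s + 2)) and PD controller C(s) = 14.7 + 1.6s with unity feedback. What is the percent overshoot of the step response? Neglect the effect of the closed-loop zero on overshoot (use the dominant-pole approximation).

17.2%

Forward path: (14.7 + 1.6s)·2.3/(s(s+2)). The closed-loop characteristic equation is s² + (2 + 2.3·1.6)s + 2.3·14.7 = 0.
That is s² + 5.68s + 33.81 = 0, so ω_n = 5.815 rad/s and ζ = 5.68/(2·5.815) = 0.4884.
%OS = 100·exp(−πζ/√(1−ζ²)) = 17.2%.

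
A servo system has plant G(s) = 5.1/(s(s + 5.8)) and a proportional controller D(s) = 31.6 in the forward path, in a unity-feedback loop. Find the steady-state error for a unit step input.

0

The open loop D(s)G(s) has a pole at the origin (type 1), so the static position error constant is infinite and e_ss = 1/(1+∞) = 0.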